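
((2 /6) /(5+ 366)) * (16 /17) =0.00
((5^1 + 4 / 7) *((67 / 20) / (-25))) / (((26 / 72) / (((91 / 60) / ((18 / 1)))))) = -871 / 5000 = -0.17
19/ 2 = 9.50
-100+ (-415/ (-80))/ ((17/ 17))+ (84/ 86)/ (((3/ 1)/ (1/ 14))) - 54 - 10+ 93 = -45263/ 688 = -65.79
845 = 845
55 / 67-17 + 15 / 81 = -28933 / 1809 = -15.99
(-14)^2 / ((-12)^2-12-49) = 196 / 83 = 2.36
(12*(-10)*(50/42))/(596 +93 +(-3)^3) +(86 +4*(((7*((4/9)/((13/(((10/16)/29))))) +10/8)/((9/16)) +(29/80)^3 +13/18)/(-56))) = 6199733518510417/72452330496000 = 85.57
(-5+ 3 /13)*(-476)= 29512 /13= 2270.15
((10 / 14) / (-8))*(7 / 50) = -1 / 80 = -0.01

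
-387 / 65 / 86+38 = 4931 / 130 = 37.93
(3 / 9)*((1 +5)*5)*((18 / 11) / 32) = 0.51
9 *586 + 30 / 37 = 195168 / 37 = 5274.81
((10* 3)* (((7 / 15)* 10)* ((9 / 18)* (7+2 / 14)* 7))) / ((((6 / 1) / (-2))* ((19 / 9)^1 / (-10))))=105000 / 19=5526.32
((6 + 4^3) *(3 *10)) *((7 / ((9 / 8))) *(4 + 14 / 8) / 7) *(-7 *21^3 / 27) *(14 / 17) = -1082370800 / 51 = -21222956.86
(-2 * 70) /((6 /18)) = -420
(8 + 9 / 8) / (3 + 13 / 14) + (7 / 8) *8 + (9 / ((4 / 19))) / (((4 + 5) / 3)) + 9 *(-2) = 613 / 110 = 5.57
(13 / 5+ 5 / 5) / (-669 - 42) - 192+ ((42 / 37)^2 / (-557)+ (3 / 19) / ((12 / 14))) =-2195535129763 / 11445620330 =-191.82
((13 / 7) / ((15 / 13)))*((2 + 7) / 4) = 507 / 140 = 3.62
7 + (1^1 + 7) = 15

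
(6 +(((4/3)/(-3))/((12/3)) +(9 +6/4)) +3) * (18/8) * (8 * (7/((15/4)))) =9772/15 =651.47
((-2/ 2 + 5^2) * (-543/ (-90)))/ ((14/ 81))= 29322/ 35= 837.77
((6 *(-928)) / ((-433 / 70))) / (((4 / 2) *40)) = 4872 / 433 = 11.25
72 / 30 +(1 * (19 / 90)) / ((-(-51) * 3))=33067 / 13770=2.40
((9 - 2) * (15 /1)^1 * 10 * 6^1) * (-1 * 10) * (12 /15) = -50400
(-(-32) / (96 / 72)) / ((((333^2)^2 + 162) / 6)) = 16 / 1366263387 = 0.00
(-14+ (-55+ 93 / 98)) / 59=-6669 / 5782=-1.15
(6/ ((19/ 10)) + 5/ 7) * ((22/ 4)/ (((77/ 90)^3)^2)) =136846057500000/ 2520016050167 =54.30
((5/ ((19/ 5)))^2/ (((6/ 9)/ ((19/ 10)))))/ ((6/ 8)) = 125/ 19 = 6.58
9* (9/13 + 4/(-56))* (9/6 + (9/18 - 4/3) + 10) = 5424/91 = 59.60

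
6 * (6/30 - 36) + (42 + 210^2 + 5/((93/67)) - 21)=43909.80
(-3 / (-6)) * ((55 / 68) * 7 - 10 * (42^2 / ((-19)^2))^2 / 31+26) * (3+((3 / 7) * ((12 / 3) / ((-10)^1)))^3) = 845195899584207 / 23556954281000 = 35.88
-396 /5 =-79.20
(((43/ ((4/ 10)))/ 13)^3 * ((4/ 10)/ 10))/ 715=79507/ 2513368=0.03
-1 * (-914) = 914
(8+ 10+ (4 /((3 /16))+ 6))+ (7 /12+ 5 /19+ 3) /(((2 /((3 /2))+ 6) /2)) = 46.38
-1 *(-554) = 554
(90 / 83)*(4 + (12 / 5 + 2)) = 756 / 83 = 9.11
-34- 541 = -575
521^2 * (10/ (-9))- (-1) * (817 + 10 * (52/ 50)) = -13534817/ 45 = -300773.71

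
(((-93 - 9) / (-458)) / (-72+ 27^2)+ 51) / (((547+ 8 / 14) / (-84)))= -501312728 / 64076261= -7.82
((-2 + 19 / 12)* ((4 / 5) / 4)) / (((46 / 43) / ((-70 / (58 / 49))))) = 73745 / 16008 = 4.61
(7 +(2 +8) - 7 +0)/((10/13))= 13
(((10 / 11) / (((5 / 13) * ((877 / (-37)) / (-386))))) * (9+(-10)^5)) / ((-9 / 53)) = 1967882474636 / 86823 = 22665451.26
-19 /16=-1.19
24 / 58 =12 / 29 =0.41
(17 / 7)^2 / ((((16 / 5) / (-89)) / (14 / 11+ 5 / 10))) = -5015595 / 17248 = -290.79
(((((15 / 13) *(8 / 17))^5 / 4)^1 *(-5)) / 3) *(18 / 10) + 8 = 4198801320808 / 527182965101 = 7.96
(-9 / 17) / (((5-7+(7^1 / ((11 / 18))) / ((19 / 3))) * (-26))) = -1881 / 17680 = -0.11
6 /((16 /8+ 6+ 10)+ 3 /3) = 6 /19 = 0.32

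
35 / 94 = 0.37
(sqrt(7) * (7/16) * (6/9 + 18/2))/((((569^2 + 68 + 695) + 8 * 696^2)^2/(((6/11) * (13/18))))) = 2639 * sqrt(7)/27939790805895936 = 0.00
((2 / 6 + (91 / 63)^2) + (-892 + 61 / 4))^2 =80249258089 / 104976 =764453.38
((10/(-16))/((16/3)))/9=-5/384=-0.01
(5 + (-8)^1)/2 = -3/2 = -1.50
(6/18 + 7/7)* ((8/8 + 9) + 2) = 16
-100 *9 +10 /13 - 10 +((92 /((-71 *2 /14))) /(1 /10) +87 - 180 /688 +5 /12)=-108681971 /119067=-912.78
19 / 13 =1.46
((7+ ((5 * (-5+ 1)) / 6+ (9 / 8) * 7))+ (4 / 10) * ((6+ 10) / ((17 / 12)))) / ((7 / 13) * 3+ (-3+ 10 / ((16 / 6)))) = 425893 / 62730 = 6.79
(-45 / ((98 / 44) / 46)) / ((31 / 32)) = -1457280 / 1519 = -959.37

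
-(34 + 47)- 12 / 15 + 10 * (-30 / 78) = -5567 / 65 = -85.65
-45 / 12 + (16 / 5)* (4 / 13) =-719 / 260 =-2.77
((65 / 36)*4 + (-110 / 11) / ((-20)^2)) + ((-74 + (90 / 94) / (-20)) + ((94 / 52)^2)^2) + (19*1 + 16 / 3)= -30772641631 / 966504240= -31.84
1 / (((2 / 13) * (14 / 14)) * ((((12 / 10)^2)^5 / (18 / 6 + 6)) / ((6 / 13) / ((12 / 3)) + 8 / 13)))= 185546875 / 26873856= 6.90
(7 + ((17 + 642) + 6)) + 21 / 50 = 33621 / 50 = 672.42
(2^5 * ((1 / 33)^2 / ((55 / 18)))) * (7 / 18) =0.00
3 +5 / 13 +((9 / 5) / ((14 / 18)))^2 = 139193 / 15925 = 8.74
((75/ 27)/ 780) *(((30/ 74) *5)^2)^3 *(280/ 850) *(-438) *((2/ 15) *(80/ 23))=-215578125000000/ 13041587336947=-16.53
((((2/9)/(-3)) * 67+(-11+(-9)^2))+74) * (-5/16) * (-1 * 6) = 9385/36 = 260.69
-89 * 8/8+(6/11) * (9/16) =-88.69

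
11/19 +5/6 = 161/114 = 1.41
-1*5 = -5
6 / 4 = 3 / 2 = 1.50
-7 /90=-0.08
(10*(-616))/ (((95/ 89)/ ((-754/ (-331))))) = -82674592/ 6289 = -13145.90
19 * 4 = 76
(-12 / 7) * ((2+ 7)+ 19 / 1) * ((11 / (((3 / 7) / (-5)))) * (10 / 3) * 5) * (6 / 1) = 616000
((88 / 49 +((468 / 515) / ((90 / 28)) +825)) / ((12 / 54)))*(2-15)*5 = -12209727699 / 50470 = -241920.50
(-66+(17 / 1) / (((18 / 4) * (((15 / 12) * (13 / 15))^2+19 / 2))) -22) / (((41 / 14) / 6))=-11315808 / 63017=-179.57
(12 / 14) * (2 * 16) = 192 / 7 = 27.43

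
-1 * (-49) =49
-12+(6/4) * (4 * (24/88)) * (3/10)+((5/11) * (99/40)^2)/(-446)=-18078153/1569920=-11.52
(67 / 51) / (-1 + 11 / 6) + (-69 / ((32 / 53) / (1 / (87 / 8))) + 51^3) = 1307850789 / 9860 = 132642.07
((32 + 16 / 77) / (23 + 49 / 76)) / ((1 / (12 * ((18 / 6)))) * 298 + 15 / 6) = 565440 / 4473931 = 0.13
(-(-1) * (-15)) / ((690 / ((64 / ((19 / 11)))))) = -0.81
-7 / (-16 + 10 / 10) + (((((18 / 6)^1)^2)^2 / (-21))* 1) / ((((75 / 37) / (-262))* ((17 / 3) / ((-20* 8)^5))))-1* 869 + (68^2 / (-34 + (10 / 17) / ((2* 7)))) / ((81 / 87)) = -598893091233807011788 / 64918665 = -9225283533384.54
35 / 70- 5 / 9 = -1 / 18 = -0.06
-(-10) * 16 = 160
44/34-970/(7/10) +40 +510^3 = 15785309014/119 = 132649655.58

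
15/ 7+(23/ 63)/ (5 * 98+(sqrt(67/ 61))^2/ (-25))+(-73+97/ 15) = -64.39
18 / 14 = 9 / 7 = 1.29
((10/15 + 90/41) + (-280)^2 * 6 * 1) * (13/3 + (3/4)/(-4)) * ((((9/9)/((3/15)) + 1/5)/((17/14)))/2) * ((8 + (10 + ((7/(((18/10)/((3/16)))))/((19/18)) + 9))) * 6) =45938544184897/66215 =693778512.19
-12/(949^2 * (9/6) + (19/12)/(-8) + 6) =-1152/129687101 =-0.00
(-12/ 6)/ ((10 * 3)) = -1/ 15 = -0.07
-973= -973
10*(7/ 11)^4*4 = 96040/ 14641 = 6.56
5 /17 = 0.29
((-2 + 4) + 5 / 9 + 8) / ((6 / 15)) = 475 / 18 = 26.39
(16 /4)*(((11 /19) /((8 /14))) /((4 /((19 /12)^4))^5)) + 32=277962960918363011166009551 /3925770232266214525108224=70.80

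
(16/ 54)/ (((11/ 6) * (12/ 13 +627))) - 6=-4848614/ 808137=-6.00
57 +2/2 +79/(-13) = 675/13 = 51.92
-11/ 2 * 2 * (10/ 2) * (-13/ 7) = 715/ 7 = 102.14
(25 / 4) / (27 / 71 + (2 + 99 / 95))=168625 / 92336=1.83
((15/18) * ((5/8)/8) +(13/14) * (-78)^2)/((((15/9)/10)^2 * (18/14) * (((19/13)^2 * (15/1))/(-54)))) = -7699220373/28880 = -266593.50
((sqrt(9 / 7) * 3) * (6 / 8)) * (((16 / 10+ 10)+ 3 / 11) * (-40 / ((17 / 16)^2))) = -9027072 * sqrt(7) / 22253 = -1073.27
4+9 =13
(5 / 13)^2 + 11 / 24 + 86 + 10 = 391835 / 4056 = 96.61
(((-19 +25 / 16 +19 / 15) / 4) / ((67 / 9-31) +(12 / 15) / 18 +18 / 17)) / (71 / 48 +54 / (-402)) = 0.13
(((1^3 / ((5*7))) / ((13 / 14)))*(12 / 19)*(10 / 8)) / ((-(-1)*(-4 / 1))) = -3 / 494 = -0.01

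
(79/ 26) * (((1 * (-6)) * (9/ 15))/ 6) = -237/ 130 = -1.82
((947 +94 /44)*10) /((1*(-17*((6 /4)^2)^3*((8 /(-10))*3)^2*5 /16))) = -27.23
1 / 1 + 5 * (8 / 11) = 51 / 11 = 4.64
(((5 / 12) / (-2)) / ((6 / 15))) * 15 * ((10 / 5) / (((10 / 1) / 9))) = -225 / 16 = -14.06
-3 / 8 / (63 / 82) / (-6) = 0.08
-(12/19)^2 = -144/361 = -0.40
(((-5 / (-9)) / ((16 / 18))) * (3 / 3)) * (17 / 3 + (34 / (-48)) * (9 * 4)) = -595 / 48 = -12.40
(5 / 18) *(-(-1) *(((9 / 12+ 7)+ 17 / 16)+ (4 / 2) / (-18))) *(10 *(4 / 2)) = 48.34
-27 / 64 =-0.42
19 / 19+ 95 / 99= 194 / 99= 1.96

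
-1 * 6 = -6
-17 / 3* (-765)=4335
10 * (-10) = -100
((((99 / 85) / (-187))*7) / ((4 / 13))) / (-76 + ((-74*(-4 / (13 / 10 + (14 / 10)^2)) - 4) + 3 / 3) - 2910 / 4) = 44499 / 224763970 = 0.00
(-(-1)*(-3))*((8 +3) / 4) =-33 / 4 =-8.25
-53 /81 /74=-53 /5994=-0.01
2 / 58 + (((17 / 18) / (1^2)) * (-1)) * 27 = -1477 / 58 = -25.47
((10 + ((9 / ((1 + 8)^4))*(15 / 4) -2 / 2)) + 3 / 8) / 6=18235 / 11664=1.56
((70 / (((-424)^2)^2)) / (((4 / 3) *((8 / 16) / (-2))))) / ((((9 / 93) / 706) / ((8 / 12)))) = -383005 / 12119778816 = -0.00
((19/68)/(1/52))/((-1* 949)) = -0.02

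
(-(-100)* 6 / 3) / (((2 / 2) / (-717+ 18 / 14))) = -1002000 / 7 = -143142.86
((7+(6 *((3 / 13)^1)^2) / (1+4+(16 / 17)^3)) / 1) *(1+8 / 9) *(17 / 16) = 9875495585 / 697494096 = 14.16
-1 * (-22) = 22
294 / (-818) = -147 / 409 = -0.36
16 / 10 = 8 / 5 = 1.60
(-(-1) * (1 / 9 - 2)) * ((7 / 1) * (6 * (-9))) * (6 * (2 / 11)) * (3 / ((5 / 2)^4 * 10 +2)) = 22848 / 3839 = 5.95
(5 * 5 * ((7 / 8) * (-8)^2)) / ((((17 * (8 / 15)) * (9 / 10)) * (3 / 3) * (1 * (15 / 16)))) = 183.01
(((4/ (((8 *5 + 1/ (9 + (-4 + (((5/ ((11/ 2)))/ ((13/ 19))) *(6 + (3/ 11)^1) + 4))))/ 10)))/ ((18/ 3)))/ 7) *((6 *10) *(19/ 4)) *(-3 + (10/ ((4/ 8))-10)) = 2726700/ 57487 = 47.43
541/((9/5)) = 2705/9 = 300.56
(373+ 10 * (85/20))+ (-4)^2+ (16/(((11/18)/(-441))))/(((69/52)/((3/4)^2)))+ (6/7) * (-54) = -15972163/3542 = -4509.36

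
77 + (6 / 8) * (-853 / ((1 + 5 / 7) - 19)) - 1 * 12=102.01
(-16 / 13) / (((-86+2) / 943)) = 3772 / 273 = 13.82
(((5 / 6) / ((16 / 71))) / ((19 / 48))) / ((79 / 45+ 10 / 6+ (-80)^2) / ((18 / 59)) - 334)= 143775 / 317880374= 0.00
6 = 6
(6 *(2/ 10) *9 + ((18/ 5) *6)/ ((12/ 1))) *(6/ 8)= 189/ 20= 9.45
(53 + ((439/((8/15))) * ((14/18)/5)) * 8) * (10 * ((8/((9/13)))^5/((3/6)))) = 786444436111360/177147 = 4439501860.67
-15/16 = -0.94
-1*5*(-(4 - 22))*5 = -450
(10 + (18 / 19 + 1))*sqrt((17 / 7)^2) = 3859 / 133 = 29.02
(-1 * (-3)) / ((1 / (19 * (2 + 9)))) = 627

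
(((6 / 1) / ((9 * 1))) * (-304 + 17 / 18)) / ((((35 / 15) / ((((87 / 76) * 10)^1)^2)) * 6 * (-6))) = 315.18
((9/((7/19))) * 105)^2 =6579225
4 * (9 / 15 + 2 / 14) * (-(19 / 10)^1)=-988 / 175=-5.65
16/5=3.20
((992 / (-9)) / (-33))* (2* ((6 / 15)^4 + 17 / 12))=5365232 / 556875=9.63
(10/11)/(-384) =-5/2112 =-0.00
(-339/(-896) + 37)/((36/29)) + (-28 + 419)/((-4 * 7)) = 74401/4608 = 16.15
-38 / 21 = -1.81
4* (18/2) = 36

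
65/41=1.59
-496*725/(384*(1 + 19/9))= -67425/224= -301.00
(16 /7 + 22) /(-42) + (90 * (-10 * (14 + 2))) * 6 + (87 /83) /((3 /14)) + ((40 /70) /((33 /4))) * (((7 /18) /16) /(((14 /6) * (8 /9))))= -185524022305 /2147376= -86395.69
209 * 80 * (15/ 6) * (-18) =-752400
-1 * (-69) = 69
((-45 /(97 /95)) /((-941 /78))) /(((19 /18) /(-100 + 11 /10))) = -31242510 /91277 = -342.28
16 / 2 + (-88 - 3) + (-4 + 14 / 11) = -943 / 11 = -85.73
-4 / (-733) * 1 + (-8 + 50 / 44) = -110595 / 16126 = -6.86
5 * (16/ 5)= 16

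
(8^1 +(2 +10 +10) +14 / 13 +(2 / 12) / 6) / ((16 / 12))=14557 / 624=23.33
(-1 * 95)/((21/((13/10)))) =-247/42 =-5.88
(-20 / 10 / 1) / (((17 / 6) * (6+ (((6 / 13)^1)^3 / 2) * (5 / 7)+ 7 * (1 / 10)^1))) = -0.10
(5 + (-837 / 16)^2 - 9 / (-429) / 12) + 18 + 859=132469687 / 36608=3618.60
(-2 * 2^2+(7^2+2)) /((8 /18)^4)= 282123 /256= 1102.04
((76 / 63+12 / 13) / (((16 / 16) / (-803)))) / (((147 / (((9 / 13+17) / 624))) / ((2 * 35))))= -201312100 / 8719893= -23.09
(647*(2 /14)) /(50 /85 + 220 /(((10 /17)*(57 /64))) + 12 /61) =38243523 /174076210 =0.22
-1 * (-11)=11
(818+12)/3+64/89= 74062/267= 277.39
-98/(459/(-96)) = 3136/153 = 20.50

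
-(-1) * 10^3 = 1000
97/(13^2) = 97/169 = 0.57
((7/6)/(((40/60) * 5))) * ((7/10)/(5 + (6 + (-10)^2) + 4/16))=49/22250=0.00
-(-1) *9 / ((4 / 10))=45 / 2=22.50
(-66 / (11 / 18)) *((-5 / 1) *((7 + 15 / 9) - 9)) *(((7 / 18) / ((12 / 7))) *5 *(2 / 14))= -175 / 6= -29.17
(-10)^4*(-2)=-20000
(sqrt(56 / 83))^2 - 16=-1272 / 83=-15.33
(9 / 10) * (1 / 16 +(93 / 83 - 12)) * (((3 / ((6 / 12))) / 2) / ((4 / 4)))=-77571 / 2656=-29.21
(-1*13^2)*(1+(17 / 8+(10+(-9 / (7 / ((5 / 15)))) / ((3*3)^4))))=-271656853 / 122472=-2218.11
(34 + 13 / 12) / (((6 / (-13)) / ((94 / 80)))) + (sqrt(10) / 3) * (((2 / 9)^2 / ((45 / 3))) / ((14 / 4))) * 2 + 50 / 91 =-23264021 / 262080 + 16 * sqrt(10) / 25515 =-88.76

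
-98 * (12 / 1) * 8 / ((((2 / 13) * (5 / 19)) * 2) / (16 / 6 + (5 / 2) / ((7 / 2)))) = -1964144 / 5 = -392828.80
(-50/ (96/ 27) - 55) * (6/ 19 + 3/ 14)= -155805/ 4256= -36.61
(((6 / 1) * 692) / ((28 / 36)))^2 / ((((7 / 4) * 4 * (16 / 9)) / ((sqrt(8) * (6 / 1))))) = 9425480112 * sqrt(2) / 343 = 38861929.46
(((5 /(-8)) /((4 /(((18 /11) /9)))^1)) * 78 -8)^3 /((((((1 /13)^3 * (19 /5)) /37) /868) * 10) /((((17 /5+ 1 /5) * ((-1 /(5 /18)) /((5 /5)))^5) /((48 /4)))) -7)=2270410527948130820889 /14906352031411318544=152.31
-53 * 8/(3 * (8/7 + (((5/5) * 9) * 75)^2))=-0.00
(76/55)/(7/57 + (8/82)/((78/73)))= 6.45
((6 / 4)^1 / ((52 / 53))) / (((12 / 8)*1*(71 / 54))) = 1431 / 1846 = 0.78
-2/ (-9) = 2/ 9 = 0.22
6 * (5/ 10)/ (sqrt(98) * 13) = 3 * sqrt(2)/ 182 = 0.02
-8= -8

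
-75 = -75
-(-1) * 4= 4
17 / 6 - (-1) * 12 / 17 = 361 / 102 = 3.54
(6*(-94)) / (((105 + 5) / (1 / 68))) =-0.08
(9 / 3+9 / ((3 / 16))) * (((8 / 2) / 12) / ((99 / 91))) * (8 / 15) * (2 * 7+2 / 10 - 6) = 507416 / 7425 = 68.34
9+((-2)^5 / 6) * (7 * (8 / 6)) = -367 / 9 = -40.78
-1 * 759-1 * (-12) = -747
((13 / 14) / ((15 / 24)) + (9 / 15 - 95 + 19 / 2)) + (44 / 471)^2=-1295194079 / 15528870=-83.41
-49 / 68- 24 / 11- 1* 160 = -121851 / 748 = -162.90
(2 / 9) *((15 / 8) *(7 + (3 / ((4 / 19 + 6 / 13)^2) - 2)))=1604035 / 330672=4.85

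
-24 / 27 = -8 / 9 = -0.89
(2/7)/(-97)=-2/679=-0.00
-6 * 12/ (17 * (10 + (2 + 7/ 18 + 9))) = -1296/ 6545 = -0.20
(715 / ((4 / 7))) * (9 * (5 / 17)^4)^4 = 5010651397705078125 / 194644767502667473924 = 0.03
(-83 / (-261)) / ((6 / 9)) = 83 / 174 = 0.48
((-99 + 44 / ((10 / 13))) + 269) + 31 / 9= 10379 / 45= 230.64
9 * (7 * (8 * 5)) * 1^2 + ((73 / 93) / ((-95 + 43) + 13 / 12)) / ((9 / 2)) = 429581296 / 170469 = 2520.00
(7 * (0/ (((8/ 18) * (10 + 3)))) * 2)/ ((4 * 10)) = 0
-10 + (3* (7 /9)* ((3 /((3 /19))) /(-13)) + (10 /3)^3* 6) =24431 /117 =208.81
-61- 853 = -914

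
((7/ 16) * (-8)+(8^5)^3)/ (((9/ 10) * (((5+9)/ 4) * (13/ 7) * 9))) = 78187493530730/ 117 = 668269175476.32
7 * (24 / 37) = 168 / 37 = 4.54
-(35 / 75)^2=-49 / 225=-0.22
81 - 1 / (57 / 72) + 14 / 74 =56188 / 703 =79.93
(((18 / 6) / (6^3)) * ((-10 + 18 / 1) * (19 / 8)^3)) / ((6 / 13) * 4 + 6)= 89167 / 470016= 0.19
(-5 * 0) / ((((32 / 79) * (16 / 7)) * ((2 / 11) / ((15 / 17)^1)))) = 0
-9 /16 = -0.56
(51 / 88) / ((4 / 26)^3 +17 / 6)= 336141 / 1645468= 0.20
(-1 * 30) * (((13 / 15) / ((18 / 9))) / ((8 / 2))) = -13 / 4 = -3.25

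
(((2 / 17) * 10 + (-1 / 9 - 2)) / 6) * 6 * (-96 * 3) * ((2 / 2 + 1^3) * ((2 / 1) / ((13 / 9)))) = 12672 / 17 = 745.41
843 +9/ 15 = 4218/ 5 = 843.60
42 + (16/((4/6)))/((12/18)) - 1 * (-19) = 97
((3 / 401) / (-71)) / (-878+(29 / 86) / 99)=25542 / 212828212873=0.00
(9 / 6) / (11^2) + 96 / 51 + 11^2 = 505589 / 4114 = 122.89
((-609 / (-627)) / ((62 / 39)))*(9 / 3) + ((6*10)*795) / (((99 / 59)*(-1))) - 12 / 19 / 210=-12891791079 / 453530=-28425.44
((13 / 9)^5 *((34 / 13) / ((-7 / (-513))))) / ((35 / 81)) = 18450406 / 6615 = 2789.18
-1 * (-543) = 543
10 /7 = 1.43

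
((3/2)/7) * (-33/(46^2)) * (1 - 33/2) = 3069/59248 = 0.05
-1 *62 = -62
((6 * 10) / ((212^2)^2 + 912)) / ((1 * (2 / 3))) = 45 / 1009982024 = 0.00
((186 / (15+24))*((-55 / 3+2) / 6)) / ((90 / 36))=-3038 / 585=-5.19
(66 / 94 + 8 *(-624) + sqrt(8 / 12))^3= -12910232826110109 / 103823 + 495296439947 *sqrt(6) / 19881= -124287461382.65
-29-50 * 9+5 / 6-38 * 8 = -4693 / 6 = -782.17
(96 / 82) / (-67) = -48 / 2747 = -0.02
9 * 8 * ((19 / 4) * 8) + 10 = 2746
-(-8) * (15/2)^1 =60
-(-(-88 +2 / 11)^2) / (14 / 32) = 2132928 / 121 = 17627.50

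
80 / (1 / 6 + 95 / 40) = 1920 / 61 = 31.48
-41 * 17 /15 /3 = -15.49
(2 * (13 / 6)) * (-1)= -13 / 3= -4.33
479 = 479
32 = 32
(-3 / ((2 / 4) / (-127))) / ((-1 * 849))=-254 / 283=-0.90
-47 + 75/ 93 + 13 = -1029/ 31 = -33.19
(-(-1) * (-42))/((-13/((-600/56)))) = -450/13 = -34.62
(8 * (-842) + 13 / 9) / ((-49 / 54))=363666 / 49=7421.76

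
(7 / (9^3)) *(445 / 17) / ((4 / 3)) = 3115 / 16524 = 0.19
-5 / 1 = -5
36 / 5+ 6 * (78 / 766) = 14958 / 1915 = 7.81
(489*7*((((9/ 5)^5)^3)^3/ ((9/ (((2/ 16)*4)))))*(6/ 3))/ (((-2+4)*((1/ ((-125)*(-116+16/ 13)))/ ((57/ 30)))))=23525547925943307364991851007391945852591649226961/ 14779288903810083866119384765625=1591791599653921635.76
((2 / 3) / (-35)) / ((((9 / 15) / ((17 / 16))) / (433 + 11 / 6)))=-44353 / 3024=-14.67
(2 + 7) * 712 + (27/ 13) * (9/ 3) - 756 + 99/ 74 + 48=5490681/ 962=5707.57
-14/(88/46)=-161/22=-7.32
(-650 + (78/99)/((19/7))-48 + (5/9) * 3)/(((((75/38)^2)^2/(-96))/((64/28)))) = 2724657307648/270703125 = 10065.11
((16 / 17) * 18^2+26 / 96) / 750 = 249053 / 612000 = 0.41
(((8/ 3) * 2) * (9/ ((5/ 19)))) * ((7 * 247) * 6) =1892217.60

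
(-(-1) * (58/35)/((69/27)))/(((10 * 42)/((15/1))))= 261/11270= 0.02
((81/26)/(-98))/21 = -0.00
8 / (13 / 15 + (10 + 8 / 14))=840 / 1201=0.70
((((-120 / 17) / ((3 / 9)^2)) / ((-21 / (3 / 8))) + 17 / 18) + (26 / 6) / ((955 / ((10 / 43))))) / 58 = 36591053 / 1020350268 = 0.04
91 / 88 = 1.03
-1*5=-5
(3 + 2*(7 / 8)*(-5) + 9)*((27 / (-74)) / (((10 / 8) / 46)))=-8073 / 185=-43.64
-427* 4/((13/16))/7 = -3904/13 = -300.31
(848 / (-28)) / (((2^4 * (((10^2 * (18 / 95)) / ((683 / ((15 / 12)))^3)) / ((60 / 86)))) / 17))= -21817274421812 / 112875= -193287038.07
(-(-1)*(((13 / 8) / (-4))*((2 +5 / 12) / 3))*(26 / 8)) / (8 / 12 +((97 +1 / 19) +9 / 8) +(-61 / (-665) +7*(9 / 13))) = -42369145 / 4134283584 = -0.01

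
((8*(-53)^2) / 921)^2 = 504990784 / 848241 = 595.34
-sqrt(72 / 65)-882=-882-6 *sqrt(130) / 65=-883.05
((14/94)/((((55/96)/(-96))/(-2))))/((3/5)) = 43008/517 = 83.19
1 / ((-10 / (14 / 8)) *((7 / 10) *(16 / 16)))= -1 / 4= -0.25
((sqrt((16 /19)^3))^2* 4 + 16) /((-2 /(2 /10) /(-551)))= 1828856 /1805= 1013.22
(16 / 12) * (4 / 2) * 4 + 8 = 56 / 3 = 18.67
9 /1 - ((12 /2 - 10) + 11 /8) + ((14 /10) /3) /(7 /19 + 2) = 63839 /5400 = 11.82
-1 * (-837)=837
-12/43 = -0.28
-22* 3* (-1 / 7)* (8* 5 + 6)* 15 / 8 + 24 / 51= 193657 / 238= 813.68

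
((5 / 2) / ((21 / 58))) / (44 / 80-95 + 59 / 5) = -100 / 1197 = -0.08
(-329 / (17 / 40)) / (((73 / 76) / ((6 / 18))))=-1000160 / 3723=-268.64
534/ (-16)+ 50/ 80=-131/ 4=-32.75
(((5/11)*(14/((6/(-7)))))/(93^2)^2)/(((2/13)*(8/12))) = -3185/3291428844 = -0.00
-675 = -675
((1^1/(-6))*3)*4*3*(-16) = 96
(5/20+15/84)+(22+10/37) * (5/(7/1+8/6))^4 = 3.31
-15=-15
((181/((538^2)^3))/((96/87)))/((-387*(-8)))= 5249/2402395934945901723648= 0.00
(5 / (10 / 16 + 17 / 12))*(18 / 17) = 2.59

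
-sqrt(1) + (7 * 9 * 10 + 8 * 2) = 645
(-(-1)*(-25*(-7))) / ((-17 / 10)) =-1750 / 17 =-102.94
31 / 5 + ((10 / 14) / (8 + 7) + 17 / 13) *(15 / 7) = 28997 / 3185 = 9.10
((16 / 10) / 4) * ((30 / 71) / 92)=3 / 1633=0.00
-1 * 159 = -159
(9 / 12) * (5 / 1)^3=375 / 4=93.75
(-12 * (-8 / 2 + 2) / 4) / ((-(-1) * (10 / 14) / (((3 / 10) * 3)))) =189 / 25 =7.56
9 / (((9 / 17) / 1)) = 17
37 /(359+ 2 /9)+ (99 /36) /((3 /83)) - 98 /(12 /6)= 27.19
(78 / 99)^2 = 676 / 1089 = 0.62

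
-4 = -4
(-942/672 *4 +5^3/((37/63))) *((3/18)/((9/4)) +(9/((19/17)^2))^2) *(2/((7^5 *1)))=39271507224679/30633606387342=1.28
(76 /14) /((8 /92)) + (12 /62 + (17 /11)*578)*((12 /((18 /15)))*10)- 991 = 211053900 /2387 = 88418.06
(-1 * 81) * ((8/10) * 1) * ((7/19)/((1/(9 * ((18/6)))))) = -644.59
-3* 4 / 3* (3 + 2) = -20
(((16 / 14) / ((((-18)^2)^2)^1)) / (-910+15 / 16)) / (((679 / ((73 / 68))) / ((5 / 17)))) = -146 / 26216784007533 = -0.00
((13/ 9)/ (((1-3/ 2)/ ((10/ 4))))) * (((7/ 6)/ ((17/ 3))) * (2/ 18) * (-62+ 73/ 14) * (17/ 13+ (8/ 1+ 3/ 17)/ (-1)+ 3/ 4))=-796325/ 13872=-57.41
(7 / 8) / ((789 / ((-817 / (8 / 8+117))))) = -5719 / 744816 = -0.01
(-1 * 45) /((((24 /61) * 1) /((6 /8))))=-2745 /32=-85.78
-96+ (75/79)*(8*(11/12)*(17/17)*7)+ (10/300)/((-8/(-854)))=-414347/9480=-43.71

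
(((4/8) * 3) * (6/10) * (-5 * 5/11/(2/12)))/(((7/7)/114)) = -1399.09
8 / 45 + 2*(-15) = -1342 / 45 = -29.82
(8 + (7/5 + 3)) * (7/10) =8.68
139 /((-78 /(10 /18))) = -695 /702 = -0.99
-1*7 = -7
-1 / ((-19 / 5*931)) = 5 / 17689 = 0.00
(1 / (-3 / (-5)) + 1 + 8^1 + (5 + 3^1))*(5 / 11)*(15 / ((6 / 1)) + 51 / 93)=8820 / 341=25.87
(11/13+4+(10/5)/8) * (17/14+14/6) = 39485/2184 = 18.08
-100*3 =-300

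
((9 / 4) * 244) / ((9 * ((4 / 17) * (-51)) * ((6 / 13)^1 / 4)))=-793 / 18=-44.06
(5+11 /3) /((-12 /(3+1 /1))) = -26 /9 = -2.89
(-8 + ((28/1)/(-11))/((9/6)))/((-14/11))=160/21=7.62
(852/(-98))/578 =-213/14161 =-0.02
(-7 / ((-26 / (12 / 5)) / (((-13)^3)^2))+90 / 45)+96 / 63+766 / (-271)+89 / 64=5679824310799 / 1821120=3118863.29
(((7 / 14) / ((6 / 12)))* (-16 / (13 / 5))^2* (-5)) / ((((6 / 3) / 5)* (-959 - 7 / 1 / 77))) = 17600 / 35659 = 0.49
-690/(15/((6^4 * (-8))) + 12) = -2384640/41467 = -57.51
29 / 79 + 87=6902 / 79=87.37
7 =7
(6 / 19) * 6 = 36 / 19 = 1.89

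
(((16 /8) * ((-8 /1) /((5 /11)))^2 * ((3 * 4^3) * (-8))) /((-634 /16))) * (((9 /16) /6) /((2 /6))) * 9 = 481738752 /7925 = 60787.22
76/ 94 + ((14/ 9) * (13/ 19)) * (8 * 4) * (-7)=-1909598/ 8037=-237.60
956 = 956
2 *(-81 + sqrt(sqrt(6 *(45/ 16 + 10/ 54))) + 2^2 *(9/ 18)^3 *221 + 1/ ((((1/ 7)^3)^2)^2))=2590^(1/ 4) *sqrt(3)/ 3 + 27682574461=27682574465.12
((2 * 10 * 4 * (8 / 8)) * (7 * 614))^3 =40650809135104000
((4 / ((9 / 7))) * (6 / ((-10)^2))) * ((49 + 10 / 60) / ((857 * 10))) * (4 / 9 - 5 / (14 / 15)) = -36521 / 6941700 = -0.01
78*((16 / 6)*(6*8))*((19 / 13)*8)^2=17743872 / 13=1364913.23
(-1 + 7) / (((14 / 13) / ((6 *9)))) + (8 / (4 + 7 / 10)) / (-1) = 98422 / 329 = 299.16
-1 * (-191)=191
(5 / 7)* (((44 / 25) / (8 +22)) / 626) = 11 / 164325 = 0.00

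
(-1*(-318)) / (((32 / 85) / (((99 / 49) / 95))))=267597 / 14896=17.96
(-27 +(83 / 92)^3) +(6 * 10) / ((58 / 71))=1065474559 / 22581952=47.18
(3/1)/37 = 3/37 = 0.08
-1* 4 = -4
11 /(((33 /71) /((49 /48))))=3479 /144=24.16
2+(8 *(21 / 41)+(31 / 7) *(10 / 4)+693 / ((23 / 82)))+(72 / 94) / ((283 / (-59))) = 436840497441 / 175599802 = 2487.70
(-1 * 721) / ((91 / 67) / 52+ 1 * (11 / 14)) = -888.11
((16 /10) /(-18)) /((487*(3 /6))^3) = -32 /5197558635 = -0.00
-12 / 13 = -0.92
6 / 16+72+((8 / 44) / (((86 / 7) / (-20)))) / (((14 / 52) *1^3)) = 269707 / 3784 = 71.28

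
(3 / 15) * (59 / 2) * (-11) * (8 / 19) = -2596 / 95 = -27.33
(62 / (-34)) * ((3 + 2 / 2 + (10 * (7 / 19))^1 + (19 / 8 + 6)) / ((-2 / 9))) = 681039 / 5168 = 131.78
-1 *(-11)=11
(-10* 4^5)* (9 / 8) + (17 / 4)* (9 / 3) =-46029 / 4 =-11507.25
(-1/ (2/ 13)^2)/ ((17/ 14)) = -1183/ 34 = -34.79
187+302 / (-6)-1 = 407 / 3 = 135.67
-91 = -91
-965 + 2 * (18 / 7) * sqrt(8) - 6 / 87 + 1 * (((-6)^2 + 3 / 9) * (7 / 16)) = -1321249 / 1392 + 72 * sqrt(2) / 7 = -934.63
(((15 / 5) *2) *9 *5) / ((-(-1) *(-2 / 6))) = -810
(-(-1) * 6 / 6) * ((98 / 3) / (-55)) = -98 / 165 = -0.59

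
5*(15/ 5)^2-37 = 8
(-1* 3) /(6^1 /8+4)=-12 /19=-0.63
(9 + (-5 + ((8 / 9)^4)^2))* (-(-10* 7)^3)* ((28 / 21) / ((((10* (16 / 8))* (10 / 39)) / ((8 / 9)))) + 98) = 57301367864104000 / 387420489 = 147904846.26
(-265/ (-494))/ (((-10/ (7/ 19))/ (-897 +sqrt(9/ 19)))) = 17.71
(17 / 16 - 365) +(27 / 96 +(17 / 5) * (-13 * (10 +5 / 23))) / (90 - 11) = -21492959 / 58144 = -369.65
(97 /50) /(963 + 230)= 97 /59650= 0.00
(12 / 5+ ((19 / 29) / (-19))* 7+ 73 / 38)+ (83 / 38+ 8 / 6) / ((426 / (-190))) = 4420153 / 1760445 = 2.51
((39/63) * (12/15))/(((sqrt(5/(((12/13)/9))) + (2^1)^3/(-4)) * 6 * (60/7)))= 52/120825 + 13 * sqrt(195)/120825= 0.00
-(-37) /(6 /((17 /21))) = 629 /126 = 4.99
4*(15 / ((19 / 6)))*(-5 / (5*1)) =-360 / 19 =-18.95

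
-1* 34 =-34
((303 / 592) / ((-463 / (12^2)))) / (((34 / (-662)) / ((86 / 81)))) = 2875066 / 873681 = 3.29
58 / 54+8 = 245 / 27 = 9.07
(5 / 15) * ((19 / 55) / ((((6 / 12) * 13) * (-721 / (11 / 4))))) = -19 / 281190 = -0.00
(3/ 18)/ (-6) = -1/ 36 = -0.03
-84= -84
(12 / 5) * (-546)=-6552 / 5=-1310.40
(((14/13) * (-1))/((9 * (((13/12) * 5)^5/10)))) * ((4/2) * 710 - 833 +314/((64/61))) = -686109312/3016755625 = -0.23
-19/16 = -1.19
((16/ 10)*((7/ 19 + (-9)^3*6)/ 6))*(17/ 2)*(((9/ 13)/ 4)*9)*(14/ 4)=-266997087/ 4940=-54047.99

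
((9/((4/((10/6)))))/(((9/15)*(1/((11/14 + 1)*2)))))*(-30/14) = -47.83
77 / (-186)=-77 / 186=-0.41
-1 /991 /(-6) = 1 /5946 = 0.00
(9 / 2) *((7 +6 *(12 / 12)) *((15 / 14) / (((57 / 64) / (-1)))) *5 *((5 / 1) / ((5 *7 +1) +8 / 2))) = -5850 / 133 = -43.98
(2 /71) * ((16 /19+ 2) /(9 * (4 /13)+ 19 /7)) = 9828 /673151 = 0.01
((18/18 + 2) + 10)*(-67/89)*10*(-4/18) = 17420/801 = 21.75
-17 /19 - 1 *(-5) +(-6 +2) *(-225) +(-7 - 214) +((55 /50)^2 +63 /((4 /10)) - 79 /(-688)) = 275142753 /326800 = 841.93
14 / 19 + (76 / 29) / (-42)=7804 / 11571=0.67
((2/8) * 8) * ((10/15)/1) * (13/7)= 52/21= 2.48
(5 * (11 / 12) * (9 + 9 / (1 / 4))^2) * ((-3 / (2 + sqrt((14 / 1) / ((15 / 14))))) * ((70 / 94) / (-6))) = -19490625 / 25568 + 9095625 * sqrt(15) / 25568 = 615.48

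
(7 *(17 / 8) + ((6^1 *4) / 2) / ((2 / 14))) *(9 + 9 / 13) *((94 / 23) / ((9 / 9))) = 2342151 / 598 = 3916.64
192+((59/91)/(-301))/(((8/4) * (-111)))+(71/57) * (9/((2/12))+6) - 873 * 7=-675218333761/115535238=-5844.26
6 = 6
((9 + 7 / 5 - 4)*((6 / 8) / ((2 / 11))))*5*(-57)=-7524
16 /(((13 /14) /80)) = 17920 /13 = 1378.46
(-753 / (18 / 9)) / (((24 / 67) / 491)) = -8257147 / 16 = -516071.69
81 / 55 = 1.47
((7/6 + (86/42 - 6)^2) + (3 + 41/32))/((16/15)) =19.75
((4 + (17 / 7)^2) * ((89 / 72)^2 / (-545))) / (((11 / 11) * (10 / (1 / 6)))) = -768337 / 1661264640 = -0.00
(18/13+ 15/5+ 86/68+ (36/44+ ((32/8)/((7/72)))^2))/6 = 404814533/1429428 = 283.20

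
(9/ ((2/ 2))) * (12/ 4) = 27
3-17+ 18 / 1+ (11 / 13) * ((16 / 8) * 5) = 162 / 13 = 12.46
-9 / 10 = -0.90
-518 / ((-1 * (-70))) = -37 / 5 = -7.40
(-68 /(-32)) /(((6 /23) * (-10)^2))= 0.08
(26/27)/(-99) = -26/2673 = -0.01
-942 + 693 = -249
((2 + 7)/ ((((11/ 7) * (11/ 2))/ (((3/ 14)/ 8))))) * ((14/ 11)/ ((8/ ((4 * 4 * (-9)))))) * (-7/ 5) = 11907/ 13310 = 0.89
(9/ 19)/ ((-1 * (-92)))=0.01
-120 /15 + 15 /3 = -3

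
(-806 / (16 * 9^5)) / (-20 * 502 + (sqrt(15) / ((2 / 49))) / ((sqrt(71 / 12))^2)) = 1402037 * sqrt(15) / 40006844551231920 + 509912273 / 6001026682684788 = 0.00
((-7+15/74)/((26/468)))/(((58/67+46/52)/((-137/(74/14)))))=7562706606/4174081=1811.83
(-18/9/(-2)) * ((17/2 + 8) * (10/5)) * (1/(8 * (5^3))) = 33/1000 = 0.03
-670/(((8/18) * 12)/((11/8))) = -11055/64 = -172.73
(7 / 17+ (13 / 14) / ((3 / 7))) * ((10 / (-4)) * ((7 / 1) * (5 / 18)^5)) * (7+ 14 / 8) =-1006796875 / 1541887488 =-0.65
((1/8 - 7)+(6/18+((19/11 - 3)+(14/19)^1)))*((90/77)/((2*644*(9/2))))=-177505/124366704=-0.00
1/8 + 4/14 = 23/56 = 0.41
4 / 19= 0.21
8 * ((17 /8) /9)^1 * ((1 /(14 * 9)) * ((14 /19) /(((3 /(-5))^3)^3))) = -33203125 /30292137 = -1.10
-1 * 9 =-9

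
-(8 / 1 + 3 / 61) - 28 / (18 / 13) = -15521 / 549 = -28.27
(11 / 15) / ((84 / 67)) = 737 / 1260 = 0.58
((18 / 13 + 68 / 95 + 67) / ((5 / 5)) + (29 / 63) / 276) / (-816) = -1483910347 / 17522930880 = -0.08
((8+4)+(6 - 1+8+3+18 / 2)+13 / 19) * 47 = 33652 / 19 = 1771.16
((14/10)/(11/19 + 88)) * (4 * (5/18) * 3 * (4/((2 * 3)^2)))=266/45441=0.01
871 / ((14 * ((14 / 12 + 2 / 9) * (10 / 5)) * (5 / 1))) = 7839 / 1750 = 4.48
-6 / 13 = -0.46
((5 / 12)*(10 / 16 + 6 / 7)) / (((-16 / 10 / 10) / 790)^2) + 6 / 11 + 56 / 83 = 36948185728807 / 2454144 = 15055426.95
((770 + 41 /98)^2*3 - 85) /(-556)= -17100386663 /5339824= -3202.43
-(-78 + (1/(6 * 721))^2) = 78.00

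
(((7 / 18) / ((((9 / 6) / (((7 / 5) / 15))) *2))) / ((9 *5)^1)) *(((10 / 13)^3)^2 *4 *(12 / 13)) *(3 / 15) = 627200 / 15247889631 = 0.00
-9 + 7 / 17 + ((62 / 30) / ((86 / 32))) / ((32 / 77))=-147761 / 21930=-6.74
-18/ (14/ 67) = -603/ 7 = -86.14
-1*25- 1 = -26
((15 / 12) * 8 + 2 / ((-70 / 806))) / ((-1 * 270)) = 0.05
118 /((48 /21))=413 /8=51.62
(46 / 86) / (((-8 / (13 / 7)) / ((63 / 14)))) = -2691 / 4816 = -0.56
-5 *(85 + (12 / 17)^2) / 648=-123545 / 187272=-0.66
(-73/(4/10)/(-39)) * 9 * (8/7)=4380/91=48.13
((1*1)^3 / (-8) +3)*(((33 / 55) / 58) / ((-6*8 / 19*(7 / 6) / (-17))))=22287 / 129920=0.17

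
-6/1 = -6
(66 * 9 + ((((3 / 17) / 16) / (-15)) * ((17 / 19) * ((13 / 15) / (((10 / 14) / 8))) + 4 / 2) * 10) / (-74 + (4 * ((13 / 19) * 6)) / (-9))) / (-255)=-2.33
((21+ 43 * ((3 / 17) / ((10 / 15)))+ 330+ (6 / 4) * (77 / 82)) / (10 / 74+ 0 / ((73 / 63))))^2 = 1408291715547369 / 194323600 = 7247147.11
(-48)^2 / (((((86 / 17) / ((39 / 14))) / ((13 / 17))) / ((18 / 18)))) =292032 / 301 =970.21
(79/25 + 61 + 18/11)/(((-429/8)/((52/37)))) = -579008/335775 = -1.72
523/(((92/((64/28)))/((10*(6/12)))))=10460/161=64.97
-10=-10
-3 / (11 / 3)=-9 / 11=-0.82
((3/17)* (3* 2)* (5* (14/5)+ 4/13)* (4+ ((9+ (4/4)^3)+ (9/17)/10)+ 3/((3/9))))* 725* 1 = 951258870/3757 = 253196.40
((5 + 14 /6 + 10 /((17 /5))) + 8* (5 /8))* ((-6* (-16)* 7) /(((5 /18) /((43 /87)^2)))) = 645286208 /71485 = 9026.88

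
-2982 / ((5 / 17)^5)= -4234013574 / 3125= -1354884.34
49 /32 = 1.53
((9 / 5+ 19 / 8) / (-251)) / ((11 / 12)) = -501 / 27610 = -0.02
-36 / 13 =-2.77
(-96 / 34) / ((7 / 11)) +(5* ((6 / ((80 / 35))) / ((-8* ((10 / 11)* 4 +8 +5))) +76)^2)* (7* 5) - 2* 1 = 1832329618939969 / 1813704704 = 1010268.99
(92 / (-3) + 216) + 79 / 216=40111 / 216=185.70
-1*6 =-6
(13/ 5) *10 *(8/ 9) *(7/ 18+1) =2600/ 81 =32.10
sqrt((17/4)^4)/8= 289/128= 2.26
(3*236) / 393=236 / 131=1.80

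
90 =90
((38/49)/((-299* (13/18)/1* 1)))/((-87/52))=912/424879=0.00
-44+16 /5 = -204 /5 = -40.80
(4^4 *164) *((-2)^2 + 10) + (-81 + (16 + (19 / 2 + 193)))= 1175827 / 2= 587913.50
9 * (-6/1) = -54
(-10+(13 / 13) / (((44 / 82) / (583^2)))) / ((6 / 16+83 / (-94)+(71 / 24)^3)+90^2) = 77.96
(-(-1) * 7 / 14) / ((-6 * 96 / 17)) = -17 / 1152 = -0.01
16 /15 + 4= 76 /15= 5.07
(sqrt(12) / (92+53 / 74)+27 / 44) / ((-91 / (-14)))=296 * sqrt(3) / 89193+27 / 286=0.10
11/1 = 11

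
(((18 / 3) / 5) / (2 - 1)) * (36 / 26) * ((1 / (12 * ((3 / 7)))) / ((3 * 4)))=7 / 260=0.03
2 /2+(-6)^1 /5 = -1 /5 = -0.20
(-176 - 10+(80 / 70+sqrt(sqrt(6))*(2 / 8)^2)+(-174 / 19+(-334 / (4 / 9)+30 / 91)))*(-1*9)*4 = 58832118 / 1729 - 9*6^(1 / 4) / 4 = 34023.15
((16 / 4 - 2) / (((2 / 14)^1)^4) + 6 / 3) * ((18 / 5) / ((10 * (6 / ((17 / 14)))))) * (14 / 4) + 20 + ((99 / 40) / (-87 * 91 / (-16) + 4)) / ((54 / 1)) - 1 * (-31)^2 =284.02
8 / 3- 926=-2770 / 3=-923.33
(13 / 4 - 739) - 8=-2975 / 4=-743.75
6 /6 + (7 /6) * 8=31 /3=10.33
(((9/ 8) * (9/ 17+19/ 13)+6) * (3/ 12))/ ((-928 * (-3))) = 607/ 820352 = 0.00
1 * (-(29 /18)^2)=-2.60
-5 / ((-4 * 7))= 5 / 28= 0.18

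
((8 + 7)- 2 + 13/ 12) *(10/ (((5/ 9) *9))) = 169/ 6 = 28.17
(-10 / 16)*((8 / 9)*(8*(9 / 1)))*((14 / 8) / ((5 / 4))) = -56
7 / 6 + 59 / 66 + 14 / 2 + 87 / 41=15130 / 1353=11.18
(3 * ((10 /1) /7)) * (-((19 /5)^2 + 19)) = -5016 /35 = -143.31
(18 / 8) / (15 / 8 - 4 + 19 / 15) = -270 / 103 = -2.62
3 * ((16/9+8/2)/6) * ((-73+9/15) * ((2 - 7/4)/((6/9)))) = -78.43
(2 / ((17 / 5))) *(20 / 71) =200 / 1207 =0.17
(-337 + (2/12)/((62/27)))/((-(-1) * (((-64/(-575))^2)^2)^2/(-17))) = 8486912402180981903076171875/34902897112121344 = 243157820822.66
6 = 6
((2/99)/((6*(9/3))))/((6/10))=5/2673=0.00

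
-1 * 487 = -487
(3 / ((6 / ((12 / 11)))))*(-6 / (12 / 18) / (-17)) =54 / 187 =0.29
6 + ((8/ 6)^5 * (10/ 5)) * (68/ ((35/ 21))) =141694/ 405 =349.86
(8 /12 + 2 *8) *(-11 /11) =-50 /3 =-16.67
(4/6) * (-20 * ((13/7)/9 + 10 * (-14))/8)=44035/189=232.99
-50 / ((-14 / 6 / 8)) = 1200 / 7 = 171.43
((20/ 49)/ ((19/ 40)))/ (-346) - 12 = -12.00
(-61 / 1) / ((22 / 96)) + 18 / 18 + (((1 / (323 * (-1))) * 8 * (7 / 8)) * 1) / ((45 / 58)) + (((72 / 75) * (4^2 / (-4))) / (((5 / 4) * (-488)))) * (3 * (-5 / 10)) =-64666970369 / 243824625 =-265.22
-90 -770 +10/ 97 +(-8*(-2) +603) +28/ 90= -1050157/ 4365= -240.59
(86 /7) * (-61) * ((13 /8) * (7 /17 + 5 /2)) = -3375801 /952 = -3546.01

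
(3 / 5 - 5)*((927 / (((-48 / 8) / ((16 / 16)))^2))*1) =-1133 / 10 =-113.30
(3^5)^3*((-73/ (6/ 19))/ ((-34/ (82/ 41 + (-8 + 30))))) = 39803868018/ 17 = 2341404001.06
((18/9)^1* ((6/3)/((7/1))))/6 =2/21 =0.10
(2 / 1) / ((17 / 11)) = 22 / 17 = 1.29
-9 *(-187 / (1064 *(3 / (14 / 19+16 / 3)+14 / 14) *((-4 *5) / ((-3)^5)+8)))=6431967 / 49107856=0.13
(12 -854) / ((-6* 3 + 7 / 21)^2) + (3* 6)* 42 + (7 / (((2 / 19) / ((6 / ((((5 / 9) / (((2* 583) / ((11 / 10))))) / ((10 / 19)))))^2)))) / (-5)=-25769639503026 / 53371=-482839735.12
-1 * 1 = -1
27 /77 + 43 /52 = 4715 /4004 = 1.18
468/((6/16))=1248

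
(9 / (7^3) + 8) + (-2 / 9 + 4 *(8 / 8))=36439 / 3087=11.80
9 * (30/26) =135/13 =10.38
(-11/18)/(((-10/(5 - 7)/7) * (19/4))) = -0.18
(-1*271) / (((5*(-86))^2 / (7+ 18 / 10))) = -2981 / 231125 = -0.01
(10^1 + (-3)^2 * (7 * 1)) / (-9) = -73 / 9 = -8.11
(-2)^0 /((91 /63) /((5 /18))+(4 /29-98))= -145 /13436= -0.01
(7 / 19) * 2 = 14 / 19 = 0.74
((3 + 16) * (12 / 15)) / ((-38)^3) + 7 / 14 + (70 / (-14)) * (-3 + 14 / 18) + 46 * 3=2430428 / 16245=149.61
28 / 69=0.41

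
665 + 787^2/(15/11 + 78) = 8469.19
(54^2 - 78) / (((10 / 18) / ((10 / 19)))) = 51084 / 19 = 2688.63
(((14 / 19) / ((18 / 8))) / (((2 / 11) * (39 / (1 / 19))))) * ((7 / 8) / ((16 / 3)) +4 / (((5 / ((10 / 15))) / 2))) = 0.00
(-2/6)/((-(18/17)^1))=17/54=0.31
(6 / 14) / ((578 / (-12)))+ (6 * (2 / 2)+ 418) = 857734 / 2023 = 423.99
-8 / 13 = -0.62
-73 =-73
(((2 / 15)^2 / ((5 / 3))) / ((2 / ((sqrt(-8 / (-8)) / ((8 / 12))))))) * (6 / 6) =1 / 125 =0.01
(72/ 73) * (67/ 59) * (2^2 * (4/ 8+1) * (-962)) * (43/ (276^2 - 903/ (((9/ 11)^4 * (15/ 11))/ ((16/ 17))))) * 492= -153225611189820/ 83782783207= -1828.84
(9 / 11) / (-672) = -3 / 2464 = -0.00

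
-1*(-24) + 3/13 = 315/13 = 24.23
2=2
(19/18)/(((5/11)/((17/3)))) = 3553/270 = 13.16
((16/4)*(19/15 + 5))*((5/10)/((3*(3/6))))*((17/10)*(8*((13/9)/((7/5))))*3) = 332384/945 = 351.73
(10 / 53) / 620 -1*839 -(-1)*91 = -2457927 / 3286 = -748.00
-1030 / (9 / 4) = -4120 / 9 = -457.78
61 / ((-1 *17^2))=-61 / 289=-0.21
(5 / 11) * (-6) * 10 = -300 / 11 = -27.27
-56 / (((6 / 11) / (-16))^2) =-433664 / 9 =-48184.89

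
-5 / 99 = -0.05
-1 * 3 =-3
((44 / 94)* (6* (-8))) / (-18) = 176 / 141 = 1.25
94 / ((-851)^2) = 94 / 724201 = 0.00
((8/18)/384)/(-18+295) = 1/239328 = 0.00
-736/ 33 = -22.30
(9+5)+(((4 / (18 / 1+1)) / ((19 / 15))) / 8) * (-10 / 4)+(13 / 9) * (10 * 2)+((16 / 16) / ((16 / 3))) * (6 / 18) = 2230085 / 51984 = 42.90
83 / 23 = 3.61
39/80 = 0.49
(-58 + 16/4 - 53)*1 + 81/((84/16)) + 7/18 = -11489/126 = -91.18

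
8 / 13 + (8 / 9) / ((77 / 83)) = 14176 / 9009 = 1.57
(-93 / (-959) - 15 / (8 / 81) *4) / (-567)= 388333 / 362502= 1.07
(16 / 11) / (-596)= -0.00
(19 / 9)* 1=19 / 9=2.11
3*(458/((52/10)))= 3435/13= 264.23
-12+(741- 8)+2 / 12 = 4327 / 6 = 721.17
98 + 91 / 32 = 100.84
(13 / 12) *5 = 65 / 12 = 5.42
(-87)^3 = -658503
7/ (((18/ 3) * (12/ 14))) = 1.36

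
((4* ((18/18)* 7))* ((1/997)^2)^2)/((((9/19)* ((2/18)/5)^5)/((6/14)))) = 4674712500/988053892081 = 0.00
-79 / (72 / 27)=-29.62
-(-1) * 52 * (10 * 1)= 520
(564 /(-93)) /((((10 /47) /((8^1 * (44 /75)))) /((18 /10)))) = -4665408 /19375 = -240.80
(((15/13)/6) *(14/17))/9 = 35/1989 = 0.02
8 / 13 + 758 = 9862 / 13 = 758.62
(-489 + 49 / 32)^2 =243328801 / 1024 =237625.78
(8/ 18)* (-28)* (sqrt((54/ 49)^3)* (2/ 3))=-192* sqrt(6)/ 49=-9.60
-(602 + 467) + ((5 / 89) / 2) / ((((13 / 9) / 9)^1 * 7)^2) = -1575692437 / 1474018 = -1068.98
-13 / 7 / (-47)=0.04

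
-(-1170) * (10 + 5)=17550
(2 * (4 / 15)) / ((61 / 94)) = 752 / 915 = 0.82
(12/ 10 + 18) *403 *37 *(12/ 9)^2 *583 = 4450873856/ 15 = 296724923.73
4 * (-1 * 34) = -136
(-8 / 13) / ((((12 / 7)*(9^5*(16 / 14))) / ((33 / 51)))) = -539 / 156597948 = -0.00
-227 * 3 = -681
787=787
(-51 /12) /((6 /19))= -323 /24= -13.46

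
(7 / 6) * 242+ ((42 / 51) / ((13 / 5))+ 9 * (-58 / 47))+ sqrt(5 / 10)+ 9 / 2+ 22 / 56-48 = sqrt(2) / 2+ 199312717 / 872508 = 229.14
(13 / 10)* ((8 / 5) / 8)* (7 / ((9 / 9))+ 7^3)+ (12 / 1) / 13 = 1195 / 13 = 91.92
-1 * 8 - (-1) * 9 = 1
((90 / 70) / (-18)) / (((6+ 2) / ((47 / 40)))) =-47 / 4480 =-0.01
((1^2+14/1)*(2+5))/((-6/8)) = -140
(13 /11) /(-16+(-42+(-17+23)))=-1 /44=-0.02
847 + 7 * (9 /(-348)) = 98231 /116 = 846.82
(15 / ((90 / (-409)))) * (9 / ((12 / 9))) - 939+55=-10753 / 8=-1344.12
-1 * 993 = -993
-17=-17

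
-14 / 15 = -0.93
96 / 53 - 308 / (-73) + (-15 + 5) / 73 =5.89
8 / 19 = 0.42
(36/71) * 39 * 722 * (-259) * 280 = -1035389489.58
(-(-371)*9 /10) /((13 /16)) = 410.95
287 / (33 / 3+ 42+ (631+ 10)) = 287 / 694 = 0.41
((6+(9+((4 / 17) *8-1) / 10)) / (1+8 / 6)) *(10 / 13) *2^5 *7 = 246240 / 221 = 1114.21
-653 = -653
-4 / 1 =-4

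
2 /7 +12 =86 /7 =12.29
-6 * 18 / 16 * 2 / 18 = -3 / 4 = -0.75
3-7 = -4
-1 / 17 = -0.06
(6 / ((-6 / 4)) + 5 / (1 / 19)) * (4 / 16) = 91 / 4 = 22.75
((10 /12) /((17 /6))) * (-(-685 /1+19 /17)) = 201.14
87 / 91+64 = 5911 / 91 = 64.96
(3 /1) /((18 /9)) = 3 /2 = 1.50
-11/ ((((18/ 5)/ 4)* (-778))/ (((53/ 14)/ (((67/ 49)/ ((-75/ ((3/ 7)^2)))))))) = -24996125/ 1407402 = -17.76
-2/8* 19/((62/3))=-57/248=-0.23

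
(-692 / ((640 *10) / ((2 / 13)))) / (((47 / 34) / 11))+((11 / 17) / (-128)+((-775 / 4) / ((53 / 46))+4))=-289432790533 / 1761635200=-164.30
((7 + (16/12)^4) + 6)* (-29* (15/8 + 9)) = -1100869/216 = -5096.62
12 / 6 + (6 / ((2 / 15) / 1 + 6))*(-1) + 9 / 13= 1.71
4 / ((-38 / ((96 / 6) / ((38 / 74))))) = -1184 / 361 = -3.28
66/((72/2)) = 11/6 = 1.83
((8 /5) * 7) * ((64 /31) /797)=0.03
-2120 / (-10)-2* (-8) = 228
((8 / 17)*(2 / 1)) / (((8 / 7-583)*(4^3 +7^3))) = -112 / 28181087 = -0.00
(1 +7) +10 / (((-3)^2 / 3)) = 11.33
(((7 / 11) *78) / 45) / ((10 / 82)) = 7462 / 825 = 9.04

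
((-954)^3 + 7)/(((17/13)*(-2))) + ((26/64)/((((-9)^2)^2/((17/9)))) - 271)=10664012568164125/32122656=331977921.38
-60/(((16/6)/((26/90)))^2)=-0.70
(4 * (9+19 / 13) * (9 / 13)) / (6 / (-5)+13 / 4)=97920 / 6929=14.13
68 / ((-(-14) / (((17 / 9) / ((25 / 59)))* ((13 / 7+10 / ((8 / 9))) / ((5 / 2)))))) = 6257717 / 55125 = 113.52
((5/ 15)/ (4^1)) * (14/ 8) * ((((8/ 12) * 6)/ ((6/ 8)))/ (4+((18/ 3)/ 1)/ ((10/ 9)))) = 35/ 423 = 0.08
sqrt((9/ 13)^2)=9/ 13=0.69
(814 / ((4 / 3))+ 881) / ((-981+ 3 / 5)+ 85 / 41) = -611515 / 401114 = -1.52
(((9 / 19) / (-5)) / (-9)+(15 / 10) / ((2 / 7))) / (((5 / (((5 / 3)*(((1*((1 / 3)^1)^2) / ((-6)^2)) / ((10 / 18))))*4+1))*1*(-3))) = -13993 / 38475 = -0.36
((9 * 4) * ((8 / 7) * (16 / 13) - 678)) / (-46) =529.51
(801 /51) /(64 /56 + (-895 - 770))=-1869 /197999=-0.01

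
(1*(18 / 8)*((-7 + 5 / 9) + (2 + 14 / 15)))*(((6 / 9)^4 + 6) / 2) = -19829 / 810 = -24.48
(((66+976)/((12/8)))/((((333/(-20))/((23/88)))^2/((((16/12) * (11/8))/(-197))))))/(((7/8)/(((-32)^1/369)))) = 881948800/5586171875361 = 0.00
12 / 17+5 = 5.71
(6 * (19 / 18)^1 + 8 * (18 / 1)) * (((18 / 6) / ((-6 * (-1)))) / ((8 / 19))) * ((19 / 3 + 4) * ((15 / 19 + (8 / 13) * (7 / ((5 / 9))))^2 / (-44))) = -15721366319 / 5137600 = -3060.06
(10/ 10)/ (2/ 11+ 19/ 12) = 0.57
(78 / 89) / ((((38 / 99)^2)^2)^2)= 359870430826888839 / 193476750163072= 1860.02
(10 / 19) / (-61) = -10 / 1159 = -0.01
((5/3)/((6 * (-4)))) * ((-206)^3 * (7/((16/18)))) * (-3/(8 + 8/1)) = -114736335/128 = -896377.62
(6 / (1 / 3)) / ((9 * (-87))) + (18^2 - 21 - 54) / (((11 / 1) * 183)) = 5879 / 58377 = 0.10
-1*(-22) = 22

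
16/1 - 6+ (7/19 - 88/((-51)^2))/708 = 349903055/34988652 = 10.00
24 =24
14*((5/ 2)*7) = 245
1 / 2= 0.50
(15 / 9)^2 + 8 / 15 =149 / 45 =3.31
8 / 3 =2.67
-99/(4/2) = -99/2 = -49.50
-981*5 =-4905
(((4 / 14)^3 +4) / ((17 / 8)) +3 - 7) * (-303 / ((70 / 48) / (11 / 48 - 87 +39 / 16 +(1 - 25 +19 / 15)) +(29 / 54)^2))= 34861453665984 / 15007343827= 2322.96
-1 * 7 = -7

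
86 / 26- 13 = -9.69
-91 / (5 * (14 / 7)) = -91 / 10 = -9.10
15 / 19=0.79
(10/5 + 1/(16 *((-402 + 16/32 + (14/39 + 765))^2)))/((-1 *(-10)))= 6443850809/32219246440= 0.20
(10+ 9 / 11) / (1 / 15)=1785 / 11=162.27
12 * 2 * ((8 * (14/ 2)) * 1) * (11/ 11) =1344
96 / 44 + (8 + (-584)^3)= -2190943632 / 11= -199176693.82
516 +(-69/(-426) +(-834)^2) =98842247/142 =696072.16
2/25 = 0.08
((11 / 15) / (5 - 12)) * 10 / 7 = -22 / 147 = -0.15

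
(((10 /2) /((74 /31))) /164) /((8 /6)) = 465 /48544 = 0.01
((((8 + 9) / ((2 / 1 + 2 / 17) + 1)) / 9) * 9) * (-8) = -2312 / 53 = -43.62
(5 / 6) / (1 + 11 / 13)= 65 / 144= 0.45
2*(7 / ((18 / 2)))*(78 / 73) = 1.66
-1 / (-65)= 1 / 65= 0.02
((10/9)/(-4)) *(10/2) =-25/18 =-1.39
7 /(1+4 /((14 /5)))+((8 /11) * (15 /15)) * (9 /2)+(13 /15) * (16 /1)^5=2549105521 /2805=908772.02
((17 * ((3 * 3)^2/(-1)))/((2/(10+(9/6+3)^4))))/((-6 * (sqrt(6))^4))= 342771/256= 1338.95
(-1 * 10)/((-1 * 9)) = 1.11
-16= -16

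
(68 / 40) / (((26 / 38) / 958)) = 154717 / 65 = 2380.26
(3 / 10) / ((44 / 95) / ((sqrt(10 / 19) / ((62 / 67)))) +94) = 0.00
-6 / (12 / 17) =-17 / 2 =-8.50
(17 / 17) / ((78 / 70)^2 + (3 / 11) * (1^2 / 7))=13475 / 17256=0.78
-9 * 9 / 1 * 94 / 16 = -3807 / 8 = -475.88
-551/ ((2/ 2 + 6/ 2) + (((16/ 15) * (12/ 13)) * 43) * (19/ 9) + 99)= -322335/ 112543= -2.86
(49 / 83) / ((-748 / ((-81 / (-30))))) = -1323 / 620840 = -0.00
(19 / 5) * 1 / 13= 19 / 65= 0.29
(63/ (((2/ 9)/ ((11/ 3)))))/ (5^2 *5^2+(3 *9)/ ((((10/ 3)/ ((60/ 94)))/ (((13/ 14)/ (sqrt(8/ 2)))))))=1367982/ 825659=1.66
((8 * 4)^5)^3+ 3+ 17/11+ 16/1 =415568250492528778805474/11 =37778931862957161709588.55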